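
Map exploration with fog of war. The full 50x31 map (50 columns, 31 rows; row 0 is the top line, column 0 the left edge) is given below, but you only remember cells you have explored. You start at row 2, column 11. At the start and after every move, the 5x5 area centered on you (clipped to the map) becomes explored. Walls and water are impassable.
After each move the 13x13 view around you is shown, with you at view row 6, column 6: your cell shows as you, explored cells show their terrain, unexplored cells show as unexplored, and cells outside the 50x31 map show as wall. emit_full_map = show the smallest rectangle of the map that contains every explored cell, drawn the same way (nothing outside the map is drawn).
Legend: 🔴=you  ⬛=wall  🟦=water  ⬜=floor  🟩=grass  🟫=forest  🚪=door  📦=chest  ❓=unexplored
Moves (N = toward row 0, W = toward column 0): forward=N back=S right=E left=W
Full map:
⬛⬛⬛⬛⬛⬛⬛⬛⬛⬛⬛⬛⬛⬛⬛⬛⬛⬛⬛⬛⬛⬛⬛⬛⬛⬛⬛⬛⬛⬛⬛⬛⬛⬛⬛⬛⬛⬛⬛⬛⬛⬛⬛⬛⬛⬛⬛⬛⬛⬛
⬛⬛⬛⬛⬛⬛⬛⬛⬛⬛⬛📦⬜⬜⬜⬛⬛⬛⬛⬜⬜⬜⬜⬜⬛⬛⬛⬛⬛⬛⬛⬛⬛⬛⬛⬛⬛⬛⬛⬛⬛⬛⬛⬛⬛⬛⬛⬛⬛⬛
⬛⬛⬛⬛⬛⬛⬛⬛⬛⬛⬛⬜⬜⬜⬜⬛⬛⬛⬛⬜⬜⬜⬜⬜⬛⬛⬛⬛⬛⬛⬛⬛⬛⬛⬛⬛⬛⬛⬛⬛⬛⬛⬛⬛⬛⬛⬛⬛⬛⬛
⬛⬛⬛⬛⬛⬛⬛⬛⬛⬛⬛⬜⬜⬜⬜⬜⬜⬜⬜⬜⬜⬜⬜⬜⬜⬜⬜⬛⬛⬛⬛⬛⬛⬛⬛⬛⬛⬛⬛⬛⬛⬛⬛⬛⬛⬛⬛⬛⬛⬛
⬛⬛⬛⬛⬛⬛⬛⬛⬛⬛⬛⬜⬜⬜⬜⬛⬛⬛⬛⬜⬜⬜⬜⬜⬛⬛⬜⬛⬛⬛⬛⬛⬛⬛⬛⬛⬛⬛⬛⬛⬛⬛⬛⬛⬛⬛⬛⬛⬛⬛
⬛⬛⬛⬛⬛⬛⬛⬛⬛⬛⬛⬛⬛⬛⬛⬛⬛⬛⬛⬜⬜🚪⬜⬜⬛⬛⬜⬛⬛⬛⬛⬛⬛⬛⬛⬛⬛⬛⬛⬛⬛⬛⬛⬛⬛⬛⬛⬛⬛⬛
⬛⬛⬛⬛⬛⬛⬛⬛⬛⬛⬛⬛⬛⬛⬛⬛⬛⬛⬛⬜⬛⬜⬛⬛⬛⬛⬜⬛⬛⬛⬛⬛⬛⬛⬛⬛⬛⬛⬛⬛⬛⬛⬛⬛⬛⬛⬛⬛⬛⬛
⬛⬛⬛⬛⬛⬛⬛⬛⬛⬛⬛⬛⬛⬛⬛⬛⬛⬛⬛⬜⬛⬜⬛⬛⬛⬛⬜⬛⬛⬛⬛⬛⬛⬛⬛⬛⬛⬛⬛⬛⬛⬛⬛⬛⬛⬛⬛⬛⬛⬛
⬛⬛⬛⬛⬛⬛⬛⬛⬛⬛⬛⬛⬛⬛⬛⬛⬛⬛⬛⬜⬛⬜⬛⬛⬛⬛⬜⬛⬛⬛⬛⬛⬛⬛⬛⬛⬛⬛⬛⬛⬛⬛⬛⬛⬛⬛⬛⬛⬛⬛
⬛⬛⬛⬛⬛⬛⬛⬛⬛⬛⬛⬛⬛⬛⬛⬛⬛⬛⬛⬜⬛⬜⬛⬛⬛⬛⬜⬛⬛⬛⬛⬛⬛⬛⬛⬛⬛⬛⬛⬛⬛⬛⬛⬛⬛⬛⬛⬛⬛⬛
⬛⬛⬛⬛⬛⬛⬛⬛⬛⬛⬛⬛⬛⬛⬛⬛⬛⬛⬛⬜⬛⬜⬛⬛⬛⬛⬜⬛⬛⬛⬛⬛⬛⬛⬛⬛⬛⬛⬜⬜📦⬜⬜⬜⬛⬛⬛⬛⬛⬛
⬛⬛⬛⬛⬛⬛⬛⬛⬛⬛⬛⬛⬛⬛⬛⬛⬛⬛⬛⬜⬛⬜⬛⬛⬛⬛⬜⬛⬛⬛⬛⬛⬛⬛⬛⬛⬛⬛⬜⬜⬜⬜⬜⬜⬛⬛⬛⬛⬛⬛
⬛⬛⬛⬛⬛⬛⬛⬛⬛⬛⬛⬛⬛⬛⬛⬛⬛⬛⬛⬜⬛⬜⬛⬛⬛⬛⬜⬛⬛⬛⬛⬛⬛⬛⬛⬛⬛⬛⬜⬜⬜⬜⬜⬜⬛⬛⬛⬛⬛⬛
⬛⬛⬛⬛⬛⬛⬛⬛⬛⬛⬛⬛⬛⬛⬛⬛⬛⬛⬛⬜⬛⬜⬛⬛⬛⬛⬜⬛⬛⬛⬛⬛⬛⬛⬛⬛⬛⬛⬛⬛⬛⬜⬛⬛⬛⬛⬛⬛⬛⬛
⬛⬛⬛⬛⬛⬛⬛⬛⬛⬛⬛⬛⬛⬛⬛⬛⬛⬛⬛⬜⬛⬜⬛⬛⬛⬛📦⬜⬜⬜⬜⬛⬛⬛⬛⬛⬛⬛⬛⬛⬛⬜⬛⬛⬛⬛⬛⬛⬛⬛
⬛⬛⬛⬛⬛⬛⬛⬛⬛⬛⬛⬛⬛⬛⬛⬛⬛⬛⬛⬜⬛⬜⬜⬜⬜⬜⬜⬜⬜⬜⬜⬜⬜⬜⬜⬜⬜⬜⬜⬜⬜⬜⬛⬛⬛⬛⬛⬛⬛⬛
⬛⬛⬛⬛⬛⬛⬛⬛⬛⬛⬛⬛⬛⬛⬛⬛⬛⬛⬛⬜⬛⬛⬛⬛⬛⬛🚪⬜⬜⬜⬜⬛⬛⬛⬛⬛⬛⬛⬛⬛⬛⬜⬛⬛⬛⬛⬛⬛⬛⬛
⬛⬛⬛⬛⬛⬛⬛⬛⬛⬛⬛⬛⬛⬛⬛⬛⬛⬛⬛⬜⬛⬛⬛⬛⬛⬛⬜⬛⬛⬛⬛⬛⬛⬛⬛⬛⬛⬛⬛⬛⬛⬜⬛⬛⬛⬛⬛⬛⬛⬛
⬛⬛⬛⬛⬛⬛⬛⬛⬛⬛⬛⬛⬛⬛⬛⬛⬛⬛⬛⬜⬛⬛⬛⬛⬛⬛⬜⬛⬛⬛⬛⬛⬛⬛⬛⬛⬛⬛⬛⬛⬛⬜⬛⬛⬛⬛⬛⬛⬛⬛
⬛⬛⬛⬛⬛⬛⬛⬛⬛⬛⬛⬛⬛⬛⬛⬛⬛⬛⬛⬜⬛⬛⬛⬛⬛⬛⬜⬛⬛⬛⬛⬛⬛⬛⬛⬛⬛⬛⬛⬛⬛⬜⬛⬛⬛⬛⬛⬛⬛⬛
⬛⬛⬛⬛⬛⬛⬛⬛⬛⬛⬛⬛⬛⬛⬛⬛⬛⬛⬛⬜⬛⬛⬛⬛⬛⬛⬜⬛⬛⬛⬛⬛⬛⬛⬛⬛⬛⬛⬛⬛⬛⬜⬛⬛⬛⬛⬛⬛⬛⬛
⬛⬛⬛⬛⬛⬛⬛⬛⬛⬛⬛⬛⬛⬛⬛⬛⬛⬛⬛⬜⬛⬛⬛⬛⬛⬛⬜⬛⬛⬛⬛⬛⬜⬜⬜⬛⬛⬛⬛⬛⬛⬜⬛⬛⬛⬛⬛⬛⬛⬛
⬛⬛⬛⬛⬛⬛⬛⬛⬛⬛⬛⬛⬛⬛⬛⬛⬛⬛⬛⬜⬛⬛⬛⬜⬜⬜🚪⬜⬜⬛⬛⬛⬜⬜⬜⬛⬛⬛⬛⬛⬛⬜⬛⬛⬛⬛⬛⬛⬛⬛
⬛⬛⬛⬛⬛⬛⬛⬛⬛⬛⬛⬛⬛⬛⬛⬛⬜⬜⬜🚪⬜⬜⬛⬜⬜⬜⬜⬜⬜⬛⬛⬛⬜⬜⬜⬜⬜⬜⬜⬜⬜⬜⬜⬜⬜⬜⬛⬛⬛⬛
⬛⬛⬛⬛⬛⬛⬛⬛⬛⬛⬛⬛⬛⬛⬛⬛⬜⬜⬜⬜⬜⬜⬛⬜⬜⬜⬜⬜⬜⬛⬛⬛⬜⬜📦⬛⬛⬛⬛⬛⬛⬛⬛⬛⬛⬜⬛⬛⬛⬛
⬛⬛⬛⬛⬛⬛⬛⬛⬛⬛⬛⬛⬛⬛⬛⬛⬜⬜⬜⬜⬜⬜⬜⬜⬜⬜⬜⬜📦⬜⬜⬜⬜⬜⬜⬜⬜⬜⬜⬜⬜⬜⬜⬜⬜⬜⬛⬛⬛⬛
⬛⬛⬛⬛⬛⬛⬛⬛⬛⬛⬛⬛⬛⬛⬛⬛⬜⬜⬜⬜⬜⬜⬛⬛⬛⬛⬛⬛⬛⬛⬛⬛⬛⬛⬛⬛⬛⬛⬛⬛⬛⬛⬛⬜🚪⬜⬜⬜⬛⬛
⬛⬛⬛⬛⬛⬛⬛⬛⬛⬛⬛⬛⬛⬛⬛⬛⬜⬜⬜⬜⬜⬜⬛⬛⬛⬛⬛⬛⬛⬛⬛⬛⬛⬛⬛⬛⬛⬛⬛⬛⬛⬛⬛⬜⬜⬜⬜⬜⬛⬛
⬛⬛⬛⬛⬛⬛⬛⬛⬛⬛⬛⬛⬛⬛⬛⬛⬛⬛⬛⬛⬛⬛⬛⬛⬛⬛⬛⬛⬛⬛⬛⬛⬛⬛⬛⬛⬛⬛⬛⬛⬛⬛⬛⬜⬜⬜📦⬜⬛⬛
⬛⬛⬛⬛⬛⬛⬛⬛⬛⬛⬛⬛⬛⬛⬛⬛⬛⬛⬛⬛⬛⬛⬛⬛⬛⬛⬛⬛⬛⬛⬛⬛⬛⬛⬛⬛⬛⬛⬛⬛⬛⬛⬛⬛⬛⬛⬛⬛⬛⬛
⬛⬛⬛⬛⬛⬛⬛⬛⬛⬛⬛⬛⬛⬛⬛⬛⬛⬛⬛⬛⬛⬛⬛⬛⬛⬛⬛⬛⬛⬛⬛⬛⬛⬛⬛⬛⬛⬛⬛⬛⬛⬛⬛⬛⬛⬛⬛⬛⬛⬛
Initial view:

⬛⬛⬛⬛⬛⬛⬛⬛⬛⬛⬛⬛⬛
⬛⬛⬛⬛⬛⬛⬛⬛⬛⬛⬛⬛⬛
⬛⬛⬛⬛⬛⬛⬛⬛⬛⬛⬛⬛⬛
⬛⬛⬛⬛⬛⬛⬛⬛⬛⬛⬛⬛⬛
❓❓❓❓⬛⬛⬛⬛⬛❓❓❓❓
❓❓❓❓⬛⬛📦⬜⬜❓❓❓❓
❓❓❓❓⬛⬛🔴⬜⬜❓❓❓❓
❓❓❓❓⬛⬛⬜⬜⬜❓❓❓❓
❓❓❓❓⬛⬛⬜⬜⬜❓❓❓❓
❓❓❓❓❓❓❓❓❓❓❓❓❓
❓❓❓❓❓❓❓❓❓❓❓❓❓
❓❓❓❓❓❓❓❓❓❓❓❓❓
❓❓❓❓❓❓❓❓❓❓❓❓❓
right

⬛⬛⬛⬛⬛⬛⬛⬛⬛⬛⬛⬛⬛
⬛⬛⬛⬛⬛⬛⬛⬛⬛⬛⬛⬛⬛
⬛⬛⬛⬛⬛⬛⬛⬛⬛⬛⬛⬛⬛
⬛⬛⬛⬛⬛⬛⬛⬛⬛⬛⬛⬛⬛
❓❓❓⬛⬛⬛⬛⬛⬛❓❓❓❓
❓❓❓⬛⬛📦⬜⬜⬜❓❓❓❓
❓❓❓⬛⬛⬜🔴⬜⬜❓❓❓❓
❓❓❓⬛⬛⬜⬜⬜⬜❓❓❓❓
❓❓❓⬛⬛⬜⬜⬜⬜❓❓❓❓
❓❓❓❓❓❓❓❓❓❓❓❓❓
❓❓❓❓❓❓❓❓❓❓❓❓❓
❓❓❓❓❓❓❓❓❓❓❓❓❓
❓❓❓❓❓❓❓❓❓❓❓❓❓

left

⬛⬛⬛⬛⬛⬛⬛⬛⬛⬛⬛⬛⬛
⬛⬛⬛⬛⬛⬛⬛⬛⬛⬛⬛⬛⬛
⬛⬛⬛⬛⬛⬛⬛⬛⬛⬛⬛⬛⬛
⬛⬛⬛⬛⬛⬛⬛⬛⬛⬛⬛⬛⬛
❓❓❓❓⬛⬛⬛⬛⬛⬛❓❓❓
❓❓❓❓⬛⬛📦⬜⬜⬜❓❓❓
❓❓❓❓⬛⬛🔴⬜⬜⬜❓❓❓
❓❓❓❓⬛⬛⬜⬜⬜⬜❓❓❓
❓❓❓❓⬛⬛⬜⬜⬜⬜❓❓❓
❓❓❓❓❓❓❓❓❓❓❓❓❓
❓❓❓❓❓❓❓❓❓❓❓❓❓
❓❓❓❓❓❓❓❓❓❓❓❓❓
❓❓❓❓❓❓❓❓❓❓❓❓❓

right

⬛⬛⬛⬛⬛⬛⬛⬛⬛⬛⬛⬛⬛
⬛⬛⬛⬛⬛⬛⬛⬛⬛⬛⬛⬛⬛
⬛⬛⬛⬛⬛⬛⬛⬛⬛⬛⬛⬛⬛
⬛⬛⬛⬛⬛⬛⬛⬛⬛⬛⬛⬛⬛
❓❓❓⬛⬛⬛⬛⬛⬛❓❓❓❓
❓❓❓⬛⬛📦⬜⬜⬜❓❓❓❓
❓❓❓⬛⬛⬜🔴⬜⬜❓❓❓❓
❓❓❓⬛⬛⬜⬜⬜⬜❓❓❓❓
❓❓❓⬛⬛⬜⬜⬜⬜❓❓❓❓
❓❓❓❓❓❓❓❓❓❓❓❓❓
❓❓❓❓❓❓❓❓❓❓❓❓❓
❓❓❓❓❓❓❓❓❓❓❓❓❓
❓❓❓❓❓❓❓❓❓❓❓❓❓

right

⬛⬛⬛⬛⬛⬛⬛⬛⬛⬛⬛⬛⬛
⬛⬛⬛⬛⬛⬛⬛⬛⬛⬛⬛⬛⬛
⬛⬛⬛⬛⬛⬛⬛⬛⬛⬛⬛⬛⬛
⬛⬛⬛⬛⬛⬛⬛⬛⬛⬛⬛⬛⬛
❓❓⬛⬛⬛⬛⬛⬛⬛❓❓❓❓
❓❓⬛⬛📦⬜⬜⬜⬛❓❓❓❓
❓❓⬛⬛⬜⬜🔴⬜⬛❓❓❓❓
❓❓⬛⬛⬜⬜⬜⬜⬜❓❓❓❓
❓❓⬛⬛⬜⬜⬜⬜⬛❓❓❓❓
❓❓❓❓❓❓❓❓❓❓❓❓❓
❓❓❓❓❓❓❓❓❓❓❓❓❓
❓❓❓❓❓❓❓❓❓❓❓❓❓
❓❓❓❓❓❓❓❓❓❓❓❓❓

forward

⬛⬛⬛⬛⬛⬛⬛⬛⬛⬛⬛⬛⬛
⬛⬛⬛⬛⬛⬛⬛⬛⬛⬛⬛⬛⬛
⬛⬛⬛⬛⬛⬛⬛⬛⬛⬛⬛⬛⬛
⬛⬛⬛⬛⬛⬛⬛⬛⬛⬛⬛⬛⬛
⬛⬛⬛⬛⬛⬛⬛⬛⬛⬛⬛⬛⬛
❓❓⬛⬛⬛⬛⬛⬛⬛❓❓❓❓
❓❓⬛⬛📦⬜🔴⬜⬛❓❓❓❓
❓❓⬛⬛⬜⬜⬜⬜⬛❓❓❓❓
❓❓⬛⬛⬜⬜⬜⬜⬜❓❓❓❓
❓❓⬛⬛⬜⬜⬜⬜⬛❓❓❓❓
❓❓❓❓❓❓❓❓❓❓❓❓❓
❓❓❓❓❓❓❓❓❓❓❓❓❓
❓❓❓❓❓❓❓❓❓❓❓❓❓

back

⬛⬛⬛⬛⬛⬛⬛⬛⬛⬛⬛⬛⬛
⬛⬛⬛⬛⬛⬛⬛⬛⬛⬛⬛⬛⬛
⬛⬛⬛⬛⬛⬛⬛⬛⬛⬛⬛⬛⬛
⬛⬛⬛⬛⬛⬛⬛⬛⬛⬛⬛⬛⬛
❓❓⬛⬛⬛⬛⬛⬛⬛❓❓❓❓
❓❓⬛⬛📦⬜⬜⬜⬛❓❓❓❓
❓❓⬛⬛⬜⬜🔴⬜⬛❓❓❓❓
❓❓⬛⬛⬜⬜⬜⬜⬜❓❓❓❓
❓❓⬛⬛⬜⬜⬜⬜⬛❓❓❓❓
❓❓❓❓❓❓❓❓❓❓❓❓❓
❓❓❓❓❓❓❓❓❓❓❓❓❓
❓❓❓❓❓❓❓❓❓❓❓❓❓
❓❓❓❓❓❓❓❓❓❓❓❓❓

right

⬛⬛⬛⬛⬛⬛⬛⬛⬛⬛⬛⬛⬛
⬛⬛⬛⬛⬛⬛⬛⬛⬛⬛⬛⬛⬛
⬛⬛⬛⬛⬛⬛⬛⬛⬛⬛⬛⬛⬛
⬛⬛⬛⬛⬛⬛⬛⬛⬛⬛⬛⬛⬛
❓⬛⬛⬛⬛⬛⬛⬛⬛❓❓❓❓
❓⬛⬛📦⬜⬜⬜⬛⬛❓❓❓❓
❓⬛⬛⬜⬜⬜🔴⬛⬛❓❓❓❓
❓⬛⬛⬜⬜⬜⬜⬜⬜❓❓❓❓
❓⬛⬛⬜⬜⬜⬜⬛⬛❓❓❓❓
❓❓❓❓❓❓❓❓❓❓❓❓❓
❓❓❓❓❓❓❓❓❓❓❓❓❓
❓❓❓❓❓❓❓❓❓❓❓❓❓
❓❓❓❓❓❓❓❓❓❓❓❓❓

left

⬛⬛⬛⬛⬛⬛⬛⬛⬛⬛⬛⬛⬛
⬛⬛⬛⬛⬛⬛⬛⬛⬛⬛⬛⬛⬛
⬛⬛⬛⬛⬛⬛⬛⬛⬛⬛⬛⬛⬛
⬛⬛⬛⬛⬛⬛⬛⬛⬛⬛⬛⬛⬛
❓❓⬛⬛⬛⬛⬛⬛⬛⬛❓❓❓
❓❓⬛⬛📦⬜⬜⬜⬛⬛❓❓❓
❓❓⬛⬛⬜⬜🔴⬜⬛⬛❓❓❓
❓❓⬛⬛⬜⬜⬜⬜⬜⬜❓❓❓
❓❓⬛⬛⬜⬜⬜⬜⬛⬛❓❓❓
❓❓❓❓❓❓❓❓❓❓❓❓❓
❓❓❓❓❓❓❓❓❓❓❓❓❓
❓❓❓❓❓❓❓❓❓❓❓❓❓
❓❓❓❓❓❓❓❓❓❓❓❓❓

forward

⬛⬛⬛⬛⬛⬛⬛⬛⬛⬛⬛⬛⬛
⬛⬛⬛⬛⬛⬛⬛⬛⬛⬛⬛⬛⬛
⬛⬛⬛⬛⬛⬛⬛⬛⬛⬛⬛⬛⬛
⬛⬛⬛⬛⬛⬛⬛⬛⬛⬛⬛⬛⬛
⬛⬛⬛⬛⬛⬛⬛⬛⬛⬛⬛⬛⬛
❓❓⬛⬛⬛⬛⬛⬛⬛⬛❓❓❓
❓❓⬛⬛📦⬜🔴⬜⬛⬛❓❓❓
❓❓⬛⬛⬜⬜⬜⬜⬛⬛❓❓❓
❓❓⬛⬛⬜⬜⬜⬜⬜⬜❓❓❓
❓❓⬛⬛⬜⬜⬜⬜⬛⬛❓❓❓
❓❓❓❓❓❓❓❓❓❓❓❓❓
❓❓❓❓❓❓❓❓❓❓❓❓❓
❓❓❓❓❓❓❓❓❓❓❓❓❓

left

⬛⬛⬛⬛⬛⬛⬛⬛⬛⬛⬛⬛⬛
⬛⬛⬛⬛⬛⬛⬛⬛⬛⬛⬛⬛⬛
⬛⬛⬛⬛⬛⬛⬛⬛⬛⬛⬛⬛⬛
⬛⬛⬛⬛⬛⬛⬛⬛⬛⬛⬛⬛⬛
⬛⬛⬛⬛⬛⬛⬛⬛⬛⬛⬛⬛⬛
❓❓❓⬛⬛⬛⬛⬛⬛⬛⬛❓❓
❓❓❓⬛⬛📦🔴⬜⬜⬛⬛❓❓
❓❓❓⬛⬛⬜⬜⬜⬜⬛⬛❓❓
❓❓❓⬛⬛⬜⬜⬜⬜⬜⬜❓❓
❓❓❓⬛⬛⬜⬜⬜⬜⬛⬛❓❓
❓❓❓❓❓❓❓❓❓❓❓❓❓
❓❓❓❓❓❓❓❓❓❓❓❓❓
❓❓❓❓❓❓❓❓❓❓❓❓❓

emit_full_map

⬛⬛⬛⬛⬛⬛⬛⬛
⬛⬛📦🔴⬜⬜⬛⬛
⬛⬛⬜⬜⬜⬜⬛⬛
⬛⬛⬜⬜⬜⬜⬜⬜
⬛⬛⬜⬜⬜⬜⬛⬛

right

⬛⬛⬛⬛⬛⬛⬛⬛⬛⬛⬛⬛⬛
⬛⬛⬛⬛⬛⬛⬛⬛⬛⬛⬛⬛⬛
⬛⬛⬛⬛⬛⬛⬛⬛⬛⬛⬛⬛⬛
⬛⬛⬛⬛⬛⬛⬛⬛⬛⬛⬛⬛⬛
⬛⬛⬛⬛⬛⬛⬛⬛⬛⬛⬛⬛⬛
❓❓⬛⬛⬛⬛⬛⬛⬛⬛❓❓❓
❓❓⬛⬛📦⬜🔴⬜⬛⬛❓❓❓
❓❓⬛⬛⬜⬜⬜⬜⬛⬛❓❓❓
❓❓⬛⬛⬜⬜⬜⬜⬜⬜❓❓❓
❓❓⬛⬛⬜⬜⬜⬜⬛⬛❓❓❓
❓❓❓❓❓❓❓❓❓❓❓❓❓
❓❓❓❓❓❓❓❓❓❓❓❓❓
❓❓❓❓❓❓❓❓❓❓❓❓❓

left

⬛⬛⬛⬛⬛⬛⬛⬛⬛⬛⬛⬛⬛
⬛⬛⬛⬛⬛⬛⬛⬛⬛⬛⬛⬛⬛
⬛⬛⬛⬛⬛⬛⬛⬛⬛⬛⬛⬛⬛
⬛⬛⬛⬛⬛⬛⬛⬛⬛⬛⬛⬛⬛
⬛⬛⬛⬛⬛⬛⬛⬛⬛⬛⬛⬛⬛
❓❓❓⬛⬛⬛⬛⬛⬛⬛⬛❓❓
❓❓❓⬛⬛📦🔴⬜⬜⬛⬛❓❓
❓❓❓⬛⬛⬜⬜⬜⬜⬛⬛❓❓
❓❓❓⬛⬛⬜⬜⬜⬜⬜⬜❓❓
❓❓❓⬛⬛⬜⬜⬜⬜⬛⬛❓❓
❓❓❓❓❓❓❓❓❓❓❓❓❓
❓❓❓❓❓❓❓❓❓❓❓❓❓
❓❓❓❓❓❓❓❓❓❓❓❓❓

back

⬛⬛⬛⬛⬛⬛⬛⬛⬛⬛⬛⬛⬛
⬛⬛⬛⬛⬛⬛⬛⬛⬛⬛⬛⬛⬛
⬛⬛⬛⬛⬛⬛⬛⬛⬛⬛⬛⬛⬛
⬛⬛⬛⬛⬛⬛⬛⬛⬛⬛⬛⬛⬛
❓❓❓⬛⬛⬛⬛⬛⬛⬛⬛❓❓
❓❓❓⬛⬛📦⬜⬜⬜⬛⬛❓❓
❓❓❓⬛⬛⬜🔴⬜⬜⬛⬛❓❓
❓❓❓⬛⬛⬜⬜⬜⬜⬜⬜❓❓
❓❓❓⬛⬛⬜⬜⬜⬜⬛⬛❓❓
❓❓❓❓❓❓❓❓❓❓❓❓❓
❓❓❓❓❓❓❓❓❓❓❓❓❓
❓❓❓❓❓❓❓❓❓❓❓❓❓
❓❓❓❓❓❓❓❓❓❓❓❓❓

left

⬛⬛⬛⬛⬛⬛⬛⬛⬛⬛⬛⬛⬛
⬛⬛⬛⬛⬛⬛⬛⬛⬛⬛⬛⬛⬛
⬛⬛⬛⬛⬛⬛⬛⬛⬛⬛⬛⬛⬛
⬛⬛⬛⬛⬛⬛⬛⬛⬛⬛⬛⬛⬛
❓❓❓❓⬛⬛⬛⬛⬛⬛⬛⬛❓
❓❓❓❓⬛⬛📦⬜⬜⬜⬛⬛❓
❓❓❓❓⬛⬛🔴⬜⬜⬜⬛⬛❓
❓❓❓❓⬛⬛⬜⬜⬜⬜⬜⬜❓
❓❓❓❓⬛⬛⬜⬜⬜⬜⬛⬛❓
❓❓❓❓❓❓❓❓❓❓❓❓❓
❓❓❓❓❓❓❓❓❓❓❓❓❓
❓❓❓❓❓❓❓❓❓❓❓❓❓
❓❓❓❓❓❓❓❓❓❓❓❓❓

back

⬛⬛⬛⬛⬛⬛⬛⬛⬛⬛⬛⬛⬛
⬛⬛⬛⬛⬛⬛⬛⬛⬛⬛⬛⬛⬛
⬛⬛⬛⬛⬛⬛⬛⬛⬛⬛⬛⬛⬛
❓❓❓❓⬛⬛⬛⬛⬛⬛⬛⬛❓
❓❓❓❓⬛⬛📦⬜⬜⬜⬛⬛❓
❓❓❓❓⬛⬛⬜⬜⬜⬜⬛⬛❓
❓❓❓❓⬛⬛🔴⬜⬜⬜⬜⬜❓
❓❓❓❓⬛⬛⬜⬜⬜⬜⬛⬛❓
❓❓❓❓⬛⬛⬛⬛⬛❓❓❓❓
❓❓❓❓❓❓❓❓❓❓❓❓❓
❓❓❓❓❓❓❓❓❓❓❓❓❓
❓❓❓❓❓❓❓❓❓❓❓❓❓
❓❓❓❓❓❓❓❓❓❓❓❓❓

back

⬛⬛⬛⬛⬛⬛⬛⬛⬛⬛⬛⬛⬛
⬛⬛⬛⬛⬛⬛⬛⬛⬛⬛⬛⬛⬛
❓❓❓❓⬛⬛⬛⬛⬛⬛⬛⬛❓
❓❓❓❓⬛⬛📦⬜⬜⬜⬛⬛❓
❓❓❓❓⬛⬛⬜⬜⬜⬜⬛⬛❓
❓❓❓❓⬛⬛⬜⬜⬜⬜⬜⬜❓
❓❓❓❓⬛⬛🔴⬜⬜⬜⬛⬛❓
❓❓❓❓⬛⬛⬛⬛⬛❓❓❓❓
❓❓❓❓⬛⬛⬛⬛⬛❓❓❓❓
❓❓❓❓❓❓❓❓❓❓❓❓❓
❓❓❓❓❓❓❓❓❓❓❓❓❓
❓❓❓❓❓❓❓❓❓❓❓❓❓
❓❓❓❓❓❓❓❓❓❓❓❓❓

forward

⬛⬛⬛⬛⬛⬛⬛⬛⬛⬛⬛⬛⬛
⬛⬛⬛⬛⬛⬛⬛⬛⬛⬛⬛⬛⬛
⬛⬛⬛⬛⬛⬛⬛⬛⬛⬛⬛⬛⬛
❓❓❓❓⬛⬛⬛⬛⬛⬛⬛⬛❓
❓❓❓❓⬛⬛📦⬜⬜⬜⬛⬛❓
❓❓❓❓⬛⬛⬜⬜⬜⬜⬛⬛❓
❓❓❓❓⬛⬛🔴⬜⬜⬜⬜⬜❓
❓❓❓❓⬛⬛⬜⬜⬜⬜⬛⬛❓
❓❓❓❓⬛⬛⬛⬛⬛❓❓❓❓
❓❓❓❓⬛⬛⬛⬛⬛❓❓❓❓
❓❓❓❓❓❓❓❓❓❓❓❓❓
❓❓❓❓❓❓❓❓❓❓❓❓❓
❓❓❓❓❓❓❓❓❓❓❓❓❓

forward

⬛⬛⬛⬛⬛⬛⬛⬛⬛⬛⬛⬛⬛
⬛⬛⬛⬛⬛⬛⬛⬛⬛⬛⬛⬛⬛
⬛⬛⬛⬛⬛⬛⬛⬛⬛⬛⬛⬛⬛
⬛⬛⬛⬛⬛⬛⬛⬛⬛⬛⬛⬛⬛
❓❓❓❓⬛⬛⬛⬛⬛⬛⬛⬛❓
❓❓❓❓⬛⬛📦⬜⬜⬜⬛⬛❓
❓❓❓❓⬛⬛🔴⬜⬜⬜⬛⬛❓
❓❓❓❓⬛⬛⬜⬜⬜⬜⬜⬜❓
❓❓❓❓⬛⬛⬜⬜⬜⬜⬛⬛❓
❓❓❓❓⬛⬛⬛⬛⬛❓❓❓❓
❓❓❓❓⬛⬛⬛⬛⬛❓❓❓❓
❓❓❓❓❓❓❓❓❓❓❓❓❓
❓❓❓❓❓❓❓❓❓❓❓❓❓

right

⬛⬛⬛⬛⬛⬛⬛⬛⬛⬛⬛⬛⬛
⬛⬛⬛⬛⬛⬛⬛⬛⬛⬛⬛⬛⬛
⬛⬛⬛⬛⬛⬛⬛⬛⬛⬛⬛⬛⬛
⬛⬛⬛⬛⬛⬛⬛⬛⬛⬛⬛⬛⬛
❓❓❓⬛⬛⬛⬛⬛⬛⬛⬛❓❓
❓❓❓⬛⬛📦⬜⬜⬜⬛⬛❓❓
❓❓❓⬛⬛⬜🔴⬜⬜⬛⬛❓❓
❓❓❓⬛⬛⬜⬜⬜⬜⬜⬜❓❓
❓❓❓⬛⬛⬜⬜⬜⬜⬛⬛❓❓
❓❓❓⬛⬛⬛⬛⬛❓❓❓❓❓
❓❓❓⬛⬛⬛⬛⬛❓❓❓❓❓
❓❓❓❓❓❓❓❓❓❓❓❓❓
❓❓❓❓❓❓❓❓❓❓❓❓❓

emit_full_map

⬛⬛⬛⬛⬛⬛⬛⬛
⬛⬛📦⬜⬜⬜⬛⬛
⬛⬛⬜🔴⬜⬜⬛⬛
⬛⬛⬜⬜⬜⬜⬜⬜
⬛⬛⬜⬜⬜⬜⬛⬛
⬛⬛⬛⬛⬛❓❓❓
⬛⬛⬛⬛⬛❓❓❓


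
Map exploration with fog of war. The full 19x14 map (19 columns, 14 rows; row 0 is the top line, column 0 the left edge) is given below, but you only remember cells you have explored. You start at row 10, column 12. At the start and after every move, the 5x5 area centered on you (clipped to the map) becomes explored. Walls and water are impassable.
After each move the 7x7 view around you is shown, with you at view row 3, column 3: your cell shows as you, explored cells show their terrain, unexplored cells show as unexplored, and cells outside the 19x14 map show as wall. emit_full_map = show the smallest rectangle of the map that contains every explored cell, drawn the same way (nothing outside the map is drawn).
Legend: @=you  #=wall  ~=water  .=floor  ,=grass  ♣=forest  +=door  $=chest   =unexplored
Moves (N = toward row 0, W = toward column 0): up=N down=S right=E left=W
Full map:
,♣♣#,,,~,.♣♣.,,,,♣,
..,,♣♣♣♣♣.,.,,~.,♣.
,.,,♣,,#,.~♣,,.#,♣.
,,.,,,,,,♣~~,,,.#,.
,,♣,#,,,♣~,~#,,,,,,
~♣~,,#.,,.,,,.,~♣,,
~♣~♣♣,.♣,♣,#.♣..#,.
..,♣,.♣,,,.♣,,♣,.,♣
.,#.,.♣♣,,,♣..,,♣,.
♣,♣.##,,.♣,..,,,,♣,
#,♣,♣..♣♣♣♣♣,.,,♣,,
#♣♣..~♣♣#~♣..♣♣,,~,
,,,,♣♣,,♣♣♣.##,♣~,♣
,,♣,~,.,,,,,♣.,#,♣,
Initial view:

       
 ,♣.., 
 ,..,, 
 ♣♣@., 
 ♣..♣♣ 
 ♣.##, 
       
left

       
 ,,♣..,
 ♣,..,,
 ♣♣@,.,
 ~♣..♣♣
 ♣♣.##,
       

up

       
 ,.♣,, 
 ,,♣..,
 ♣,@.,,
 ♣♣♣,.,
 ~♣..♣♣
 ♣♣.##,

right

       
,.♣,,♣ 
,,♣.., 
♣,.@,, 
♣♣♣,., 
~♣..♣♣ 
♣♣.##, 

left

       
 ,.♣,,♣
 ,,♣..,
 ♣,@.,,
 ♣♣♣,.,
 ~♣..♣♣
 ♣♣.##,

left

       
 ,,.♣,,
 ,,,♣..
 .♣@..,
 ♣♣♣♣,.
 #~♣..♣
  ♣♣.##

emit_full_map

,,.♣,,♣
,,,♣..,
.♣@..,,
♣♣♣♣,.,
#~♣..♣♣
 ♣♣.##,

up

       
 ,♣,#. 
 ,,.♣,,
 ,,@♣..
 .♣,..,
 ♣♣♣♣,.
 #~♣..♣

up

       
 ,.,,, 
 ,♣,#. 
 ,,@♣,,
 ,,,♣..
 .♣,..,
 ♣♣♣♣,.

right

       
,.,,,. 
,♣,#.♣ 
,,.@,,♣
,,,♣..,
.♣,..,,
♣♣♣♣,.,

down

,.,,,. 
,♣,#.♣ 
,,.♣,,♣
,,,@..,
.♣,..,,
♣♣♣♣,.,
#~♣..♣♣

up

       
,.,,,. 
,♣,#.♣ 
,,.@,,♣
,,,♣..,
.♣,..,,
♣♣♣♣,.,

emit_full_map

,.,,,. 
,♣,#.♣ 
,,.@,,♣
,,,♣..,
.♣,..,,
♣♣♣♣,.,
#~♣..♣♣
 ♣♣.##,

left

       
 ,.,,,.
 ,♣,#.♣
 ,,@♣,,
 ,,,♣..
 .♣,..,
 ♣♣♣♣,.


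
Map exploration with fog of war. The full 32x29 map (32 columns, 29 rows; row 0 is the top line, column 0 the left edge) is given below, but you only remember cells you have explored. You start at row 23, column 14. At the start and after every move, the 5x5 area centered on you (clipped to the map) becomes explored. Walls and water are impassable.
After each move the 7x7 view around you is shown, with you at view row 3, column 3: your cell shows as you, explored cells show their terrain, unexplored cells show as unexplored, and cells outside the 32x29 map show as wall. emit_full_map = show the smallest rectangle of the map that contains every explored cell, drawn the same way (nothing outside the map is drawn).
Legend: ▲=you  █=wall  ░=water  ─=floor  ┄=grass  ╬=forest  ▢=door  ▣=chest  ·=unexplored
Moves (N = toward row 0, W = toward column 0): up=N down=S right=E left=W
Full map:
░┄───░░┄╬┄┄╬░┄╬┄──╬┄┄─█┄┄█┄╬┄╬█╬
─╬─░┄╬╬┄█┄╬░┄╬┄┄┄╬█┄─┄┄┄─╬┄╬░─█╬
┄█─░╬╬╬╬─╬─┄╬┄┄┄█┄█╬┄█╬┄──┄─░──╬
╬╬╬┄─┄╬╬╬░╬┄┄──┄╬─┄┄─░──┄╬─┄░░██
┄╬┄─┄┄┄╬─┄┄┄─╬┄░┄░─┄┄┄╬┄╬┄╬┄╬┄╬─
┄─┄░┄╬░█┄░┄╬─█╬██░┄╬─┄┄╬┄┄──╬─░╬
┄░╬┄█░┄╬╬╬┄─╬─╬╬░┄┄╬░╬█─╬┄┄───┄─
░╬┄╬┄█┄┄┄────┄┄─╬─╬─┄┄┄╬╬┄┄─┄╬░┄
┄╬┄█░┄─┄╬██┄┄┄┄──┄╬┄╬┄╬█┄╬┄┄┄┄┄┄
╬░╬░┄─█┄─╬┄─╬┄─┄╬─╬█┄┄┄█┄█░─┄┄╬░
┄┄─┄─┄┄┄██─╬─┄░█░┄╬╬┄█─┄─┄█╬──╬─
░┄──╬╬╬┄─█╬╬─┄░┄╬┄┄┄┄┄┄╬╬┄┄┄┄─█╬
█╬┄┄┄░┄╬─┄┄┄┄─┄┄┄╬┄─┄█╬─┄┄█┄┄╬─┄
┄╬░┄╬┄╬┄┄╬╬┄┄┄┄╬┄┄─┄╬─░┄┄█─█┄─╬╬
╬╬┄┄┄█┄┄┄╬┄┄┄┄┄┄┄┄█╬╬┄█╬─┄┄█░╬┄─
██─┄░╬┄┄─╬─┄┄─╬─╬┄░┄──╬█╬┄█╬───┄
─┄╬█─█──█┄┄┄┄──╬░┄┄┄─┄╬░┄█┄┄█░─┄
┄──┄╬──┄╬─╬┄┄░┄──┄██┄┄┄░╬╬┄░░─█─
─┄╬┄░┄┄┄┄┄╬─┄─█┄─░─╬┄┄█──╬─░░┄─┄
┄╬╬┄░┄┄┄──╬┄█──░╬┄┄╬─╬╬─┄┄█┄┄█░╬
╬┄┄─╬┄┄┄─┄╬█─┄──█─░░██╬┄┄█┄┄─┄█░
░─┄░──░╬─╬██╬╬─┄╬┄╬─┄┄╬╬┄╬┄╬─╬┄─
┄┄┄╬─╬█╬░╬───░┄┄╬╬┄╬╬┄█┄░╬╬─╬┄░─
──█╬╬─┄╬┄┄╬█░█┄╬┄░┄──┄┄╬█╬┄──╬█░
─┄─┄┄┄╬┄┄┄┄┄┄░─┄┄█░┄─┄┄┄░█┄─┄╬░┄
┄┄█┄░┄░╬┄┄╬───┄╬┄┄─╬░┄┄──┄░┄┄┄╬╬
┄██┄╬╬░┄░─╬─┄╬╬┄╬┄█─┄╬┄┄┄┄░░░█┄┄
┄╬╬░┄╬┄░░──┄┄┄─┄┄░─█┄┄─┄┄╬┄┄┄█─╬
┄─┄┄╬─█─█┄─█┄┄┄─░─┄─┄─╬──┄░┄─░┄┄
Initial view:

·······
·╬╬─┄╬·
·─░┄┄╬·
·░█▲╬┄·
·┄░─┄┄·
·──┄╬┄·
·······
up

·······
·─┄──█·
·╬╬─┄╬·
·─░▲┄╬·
·░█┄╬┄·
·┄░─┄┄·
·──┄╬┄·

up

·······
·█──░╬·
·─┄──█·
·╬╬▲┄╬·
·─░┄┄╬·
·░█┄╬┄·
·┄░─┄┄·

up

·······
·┄─█┄─·
·█──░╬·
·─┄▲─█·
·╬╬─┄╬·
·─░┄┄╬·
·░█┄╬┄·

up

·······
·┄░┄──·
·┄─█┄─·
·█─▲░╬·
·─┄──█·
·╬╬─┄╬·
·─░┄┄╬·

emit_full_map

┄░┄──
┄─█┄─
█─▲░╬
─┄──█
╬╬─┄╬
─░┄┄╬
░█┄╬┄
┄░─┄┄
──┄╬┄

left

·······
·┄┄░┄──
·─┄─█┄─
·┄█▲─░╬
·█─┄──█
·█╬╬─┄╬
··─░┄┄╬

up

·······
·┄┄──╬·
·┄┄░┄──
·─┄▲█┄─
·┄█──░╬
·█─┄──█
·█╬╬─┄╬

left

·······
·┄┄┄──╬
·╬┄┄░┄─
·╬─▲─█┄
·╬┄█──░
·╬█─┄──
··█╬╬─┄

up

·······
·─┄┄─╬·
·┄┄┄──╬
·╬┄▲░┄─
·╬─┄─█┄
·╬┄█──░
·╬█─┄──

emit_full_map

─┄┄─╬··
┄┄┄──╬·
╬┄▲░┄──
╬─┄─█┄─
╬┄█──░╬
╬█─┄──█
·█╬╬─┄╬
··─░┄┄╬
··░█┄╬┄
··┄░─┄┄
··──┄╬┄

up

·······
·┄┄┄┄┄·
·─┄┄─╬·
·┄┄▲──╬
·╬┄┄░┄─
·╬─┄─█┄
·╬┄█──░

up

·······
·╬┄┄┄┄·
·┄┄┄┄┄·
·─┄▲─╬·
·┄┄┄──╬
·╬┄┄░┄─
·╬─┄─█┄

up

·······
·┄┄┄─┄·
·╬┄┄┄┄·
·┄┄▲┄┄·
·─┄┄─╬·
·┄┄┄──╬
·╬┄┄░┄─

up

·······
·╬╬─┄░·
·┄┄┄─┄·
·╬┄▲┄┄·
·┄┄┄┄┄·
·─┄┄─╬·
·┄┄┄──╬

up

·······
·─╬─┄░·
·╬╬─┄░·
·┄┄▲─┄·
·╬┄┄┄┄·
·┄┄┄┄┄·
·─┄┄─╬·

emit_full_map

─╬─┄░··
╬╬─┄░··
┄┄▲─┄··
╬┄┄┄┄··
┄┄┄┄┄··
─┄┄─╬··
┄┄┄──╬·
╬┄┄░┄──
╬─┄─█┄─
╬┄█──░╬
╬█─┄──█
·█╬╬─┄╬
··─░┄┄╬
··░█┄╬┄
··┄░─┄┄
··──┄╬┄

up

·······
·┄─╬┄─·
·─╬─┄░·
·╬╬▲┄░·
·┄┄┄─┄·
·╬┄┄┄┄·
·┄┄┄┄┄·

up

·······
·█┄┄┄┄·
·┄─╬┄─·
·─╬▲┄░·
·╬╬─┄░·
·┄┄┄─┄·
·╬┄┄┄┄·

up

·······
·───┄┄·
·█┄┄┄┄·
·┄─▲┄─·
·─╬─┄░·
·╬╬─┄░·
·┄┄┄─┄·

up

·······
·┄─╬─╬·
·───┄┄·
·█┄▲┄┄·
·┄─╬┄─·
·─╬─┄░·
·╬╬─┄░·

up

·······
·┄╬─█╬·
·┄─╬─╬·
·──▲┄┄·
·█┄┄┄┄·
·┄─╬┄─·
·─╬─┄░·

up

·······
·┄┄─╬┄·
·┄╬─█╬·
·┄─▲─╬·
·───┄┄·
·█┄┄┄┄·
·┄─╬┄─·

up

·······
·╬┄┄──·
·┄┄─╬┄·
·┄╬▲█╬·
·┄─╬─╬·
·───┄┄·
·█┄┄┄┄·

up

·······
·─┄╬┄┄·
·╬┄┄──·
·┄┄▲╬┄·
·┄╬─█╬·
·┄─╬─╬·
·───┄┄·

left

·······
·╬─┄╬┄┄
·░╬┄┄──
·┄┄▲─╬┄
·░┄╬─█╬
·╬┄─╬─╬
··───┄┄

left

·······
·─╬─┄╬┄
·╬░╬┄┄─
·─┄▲┄─╬
·┄░┄╬─█
·╬╬┄─╬─
···───┄

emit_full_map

─╬─┄╬┄┄··
╬░╬┄┄──··
─┄▲┄─╬┄··
┄░┄╬─█╬··
╬╬┄─╬─╬··
··───┄┄··
··█┄┄┄┄··
··┄─╬┄─··
··─╬─┄░··
··╬╬─┄░··
··┄┄┄─┄··
··╬┄┄┄┄··
··┄┄┄┄┄··
··─┄┄─╬··
··┄┄┄──╬·
··╬┄┄░┄──
··╬─┄─█┄─
··╬┄█──░╬
··╬█─┄──█
···█╬╬─┄╬
····─░┄┄╬
····░█┄╬┄
····┄░─┄┄
····──┄╬┄

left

·······
·╬─╬─┄╬
·╬╬░╬┄┄
·╬─▲┄┄─
·█┄░┄╬─
·╬╬╬┄─╬
····───

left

·······
·╬╬─╬─┄
·╬╬╬░╬┄
·┄╬▲┄┄┄
·░█┄░┄╬
·┄╬╬╬┄─
·····──

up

·······
·╬┄█┄╬·
·╬╬─╬─┄
·╬╬▲░╬┄
·┄╬─┄┄┄
·░█┄░┄╬
·┄╬╬╬┄─

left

·······
·╬╬┄█┄╬
·╬╬╬─╬─
·┄╬▲╬░╬
·┄┄╬─┄┄
·╬░█┄░┄
··┄╬╬╬┄

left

·······
·┄╬╬┄█┄
·╬╬╬╬─╬
·─┄▲╬╬░
·┄┄┄╬─┄
·┄╬░█┄░
···┄╬╬╬

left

·······
·░┄╬╬┄█
·░╬╬╬╬─
·┄─▲╬╬╬
·─┄┄┄╬─
·░┄╬░█┄
····┄╬╬

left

·······
·─░┄╬╬┄
·─░╬╬╬╬
·╬┄▲┄╬╬
·┄─┄┄┄╬
·┄░┄╬░█
·····┄╬

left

·······
·╬─░┄╬╬
·█─░╬╬╬
·╬╬▲─┄╬
·╬┄─┄┄┄
·─┄░┄╬░
······┄

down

·╬─░┄╬╬
·█─░╬╬╬
·╬╬┄─┄╬
·╬┄▲┄┄┄
·─┄░┄╬░
·░╬┄█░┄
·······

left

█·╬─░┄╬
█┄█─░╬╬
█╬╬╬┄─┄
█┄╬▲─┄┄
█┄─┄░┄╬
█┄░╬┄█░
█······

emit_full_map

·╬─░┄╬╬┄█┄╬······
┄█─░╬╬╬╬─╬─┄╬┄┄··
╬╬╬┄─┄╬╬╬░╬┄┄──··
┄╬▲─┄┄┄╬─┄┄┄─╬┄··
┄─┄░┄╬░█┄░┄╬─█╬··
┄░╬┄█░┄╬╬╬┄─╬─╬··
··········───┄┄··
··········█┄┄┄┄··
··········┄─╬┄─··
··········─╬─┄░··
··········╬╬─┄░··
··········┄┄┄─┄··
··········╬┄┄┄┄··
··········┄┄┄┄┄··
··········─┄┄─╬··
··········┄┄┄──╬·
··········╬┄┄░┄──
··········╬─┄─█┄─
··········╬┄█──░╬
··········╬█─┄──█
···········█╬╬─┄╬
············─░┄┄╬
············░█┄╬┄
············┄░─┄┄
············──┄╬┄

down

█┄█─░╬╬
█╬╬╬┄─┄
█┄╬┄─┄┄
█┄─▲░┄╬
█┄░╬┄█░
█░╬┄╬┄·
█······

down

█╬╬╬┄─┄
█┄╬┄─┄┄
█┄─┄░┄╬
█┄░▲┄█░
█░╬┄╬┄·
█┄╬┄█░·
█······

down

█┄╬┄─┄┄
█┄─┄░┄╬
█┄░╬┄█░
█░╬▲╬┄·
█┄╬┄█░·
█╬░╬░┄·
█······

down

█┄─┄░┄╬
█┄░╬┄█░
█░╬┄╬┄·
█┄╬▲█░·
█╬░╬░┄·
█┄┄─┄─·
█······

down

█┄░╬┄█░
█░╬┄╬┄·
█┄╬┄█░·
█╬░▲░┄·
█┄┄─┄─·
█░┄──╬·
█······

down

█░╬┄╬┄·
█┄╬┄█░·
█╬░╬░┄·
█┄┄▲┄─·
█░┄──╬·
██╬┄┄┄·
█······

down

█┄╬┄█░·
█╬░╬░┄·
█┄┄─┄─·
█░┄▲─╬·
██╬┄┄┄·
█┄╬░┄╬·
█······

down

█╬░╬░┄·
█┄┄─┄─·
█░┄──╬·
██╬▲┄┄·
█┄╬░┄╬·
█╬╬┄┄┄·
█······

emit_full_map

·╬─░┄╬╬┄█┄╬······
┄█─░╬╬╬╬─╬─┄╬┄┄··
╬╬╬┄─┄╬╬╬░╬┄┄──··
┄╬┄─┄┄┄╬─┄┄┄─╬┄··
┄─┄░┄╬░█┄░┄╬─█╬··
┄░╬┄█░┄╬╬╬┄─╬─╬··
░╬┄╬┄·····───┄┄··
┄╬┄█░·····█┄┄┄┄··
╬░╬░┄·····┄─╬┄─··
┄┄─┄─·····─╬─┄░··
░┄──╬·····╬╬─┄░··
█╬▲┄┄·····┄┄┄─┄··
┄╬░┄╬·····╬┄┄┄┄··
╬╬┄┄┄·····┄┄┄┄┄··
··········─┄┄─╬··
··········┄┄┄──╬·
··········╬┄┄░┄──
··········╬─┄─█┄─
··········╬┄█──░╬
··········╬█─┄──█
···········█╬╬─┄╬
············─░┄┄╬
············░█┄╬┄
············┄░─┄┄
············──┄╬┄


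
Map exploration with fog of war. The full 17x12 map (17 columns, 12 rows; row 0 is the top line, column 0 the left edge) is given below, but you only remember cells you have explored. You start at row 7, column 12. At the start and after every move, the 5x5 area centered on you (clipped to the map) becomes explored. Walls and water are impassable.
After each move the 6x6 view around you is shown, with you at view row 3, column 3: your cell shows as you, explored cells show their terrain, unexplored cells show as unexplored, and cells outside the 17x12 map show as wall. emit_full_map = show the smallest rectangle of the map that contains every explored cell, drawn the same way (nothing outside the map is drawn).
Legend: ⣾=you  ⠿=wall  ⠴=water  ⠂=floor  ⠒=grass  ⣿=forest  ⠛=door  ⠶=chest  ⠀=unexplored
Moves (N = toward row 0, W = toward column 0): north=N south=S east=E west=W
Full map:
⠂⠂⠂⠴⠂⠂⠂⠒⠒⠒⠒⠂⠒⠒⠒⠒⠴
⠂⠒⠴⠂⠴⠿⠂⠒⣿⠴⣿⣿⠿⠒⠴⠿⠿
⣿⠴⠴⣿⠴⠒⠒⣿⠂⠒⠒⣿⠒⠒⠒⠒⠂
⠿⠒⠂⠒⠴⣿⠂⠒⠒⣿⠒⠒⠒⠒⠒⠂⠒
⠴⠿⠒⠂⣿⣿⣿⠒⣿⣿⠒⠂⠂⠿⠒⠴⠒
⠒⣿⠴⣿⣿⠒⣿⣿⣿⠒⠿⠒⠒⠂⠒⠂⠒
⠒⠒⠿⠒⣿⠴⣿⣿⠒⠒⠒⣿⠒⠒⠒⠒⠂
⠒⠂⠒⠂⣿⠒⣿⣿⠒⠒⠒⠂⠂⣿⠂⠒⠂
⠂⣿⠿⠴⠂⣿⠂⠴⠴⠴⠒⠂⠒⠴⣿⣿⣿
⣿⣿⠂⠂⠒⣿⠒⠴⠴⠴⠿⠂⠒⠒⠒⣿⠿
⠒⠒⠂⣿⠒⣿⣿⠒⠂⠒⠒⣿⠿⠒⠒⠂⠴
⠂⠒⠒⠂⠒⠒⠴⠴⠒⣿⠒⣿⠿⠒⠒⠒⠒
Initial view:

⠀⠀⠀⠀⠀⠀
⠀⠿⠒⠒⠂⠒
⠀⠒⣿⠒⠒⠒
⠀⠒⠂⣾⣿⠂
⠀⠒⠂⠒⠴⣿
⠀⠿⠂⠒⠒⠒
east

⠀⠀⠀⠀⠀⠀
⠿⠒⠒⠂⠒⠂
⠒⣿⠒⠒⠒⠒
⠒⠂⠂⣾⠂⠒
⠒⠂⠒⠴⣿⣿
⠿⠂⠒⠒⠒⣿

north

⠀⠀⠀⠀⠀⠀
⠀⠂⠂⠿⠒⠴
⠿⠒⠒⠂⠒⠂
⠒⣿⠒⣾⠒⠒
⠒⠂⠂⣿⠂⠒
⠒⠂⠒⠴⣿⣿

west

⠀⠀⠀⠀⠀⠀
⠀⠒⠂⠂⠿⠒
⠀⠿⠒⠒⠂⠒
⠀⠒⣿⣾⠒⠒
⠀⠒⠂⠂⣿⠂
⠀⠒⠂⠒⠴⣿

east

⠀⠀⠀⠀⠀⠀
⠒⠂⠂⠿⠒⠴
⠿⠒⠒⠂⠒⠂
⠒⣿⠒⣾⠒⠒
⠒⠂⠂⣿⠂⠒
⠒⠂⠒⠴⣿⣿

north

⠀⠀⠀⠀⠀⠀
⠀⠒⠒⠒⠒⠂
⠒⠂⠂⠿⠒⠴
⠿⠒⠒⣾⠒⠂
⠒⣿⠒⠒⠒⠒
⠒⠂⠂⣿⠂⠒

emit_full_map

⠀⠒⠒⠒⠒⠂
⠒⠂⠂⠿⠒⠴
⠿⠒⠒⣾⠒⠂
⠒⣿⠒⠒⠒⠒
⠒⠂⠂⣿⠂⠒
⠒⠂⠒⠴⣿⣿
⠿⠂⠒⠒⠒⣿

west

⠀⠀⠀⠀⠀⠀
⠀⠒⠒⠒⠒⠒
⠀⠒⠂⠂⠿⠒
⠀⠿⠒⣾⠂⠒
⠀⠒⣿⠒⠒⠒
⠀⠒⠂⠂⣿⠂

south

⠀⠒⠒⠒⠒⠒
⠀⠒⠂⠂⠿⠒
⠀⠿⠒⠒⠂⠒
⠀⠒⣿⣾⠒⠒
⠀⠒⠂⠂⣿⠂
⠀⠒⠂⠒⠴⣿

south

⠀⠒⠂⠂⠿⠒
⠀⠿⠒⠒⠂⠒
⠀⠒⣿⠒⠒⠒
⠀⠒⠂⣾⣿⠂
⠀⠒⠂⠒⠴⣿
⠀⠿⠂⠒⠒⠒

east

⠒⠂⠂⠿⠒⠴
⠿⠒⠒⠂⠒⠂
⠒⣿⠒⠒⠒⠒
⠒⠂⠂⣾⠂⠒
⠒⠂⠒⠴⣿⣿
⠿⠂⠒⠒⠒⣿

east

⠂⠂⠿⠒⠴⠀
⠒⠒⠂⠒⠂⠒
⣿⠒⠒⠒⠒⠂
⠂⠂⣿⣾⠒⠂
⠂⠒⠴⣿⣿⣿
⠂⠒⠒⠒⣿⠿

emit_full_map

⠒⠒⠒⠒⠒⠂⠀
⠒⠂⠂⠿⠒⠴⠀
⠿⠒⠒⠂⠒⠂⠒
⠒⣿⠒⠒⠒⠒⠂
⠒⠂⠂⣿⣾⠒⠂
⠒⠂⠒⠴⣿⣿⣿
⠿⠂⠒⠒⠒⣿⠿

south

⠒⠒⠂⠒⠂⠒
⣿⠒⠒⠒⠒⠂
⠂⠂⣿⠂⠒⠂
⠂⠒⠴⣾⣿⣿
⠂⠒⠒⠒⣿⠿
⠀⠿⠒⠒⠂⠴

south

⣿⠒⠒⠒⠒⠂
⠂⠂⣿⠂⠒⠂
⠂⠒⠴⣿⣿⣿
⠂⠒⠒⣾⣿⠿
⠀⠿⠒⠒⠂⠴
⠀⠿⠒⠒⠒⠒

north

⠒⠒⠂⠒⠂⠒
⣿⠒⠒⠒⠒⠂
⠂⠂⣿⠂⠒⠂
⠂⠒⠴⣾⣿⣿
⠂⠒⠒⠒⣿⠿
⠀⠿⠒⠒⠂⠴

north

⠂⠂⠿⠒⠴⠀
⠒⠒⠂⠒⠂⠒
⣿⠒⠒⠒⠒⠂
⠂⠂⣿⣾⠒⠂
⠂⠒⠴⣿⣿⣿
⠂⠒⠒⠒⣿⠿

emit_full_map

⠒⠒⠒⠒⠒⠂⠀
⠒⠂⠂⠿⠒⠴⠀
⠿⠒⠒⠂⠒⠂⠒
⠒⣿⠒⠒⠒⠒⠂
⠒⠂⠂⣿⣾⠒⠂
⠒⠂⠒⠴⣿⣿⣿
⠿⠂⠒⠒⠒⣿⠿
⠀⠀⠿⠒⠒⠂⠴
⠀⠀⠿⠒⠒⠒⠒


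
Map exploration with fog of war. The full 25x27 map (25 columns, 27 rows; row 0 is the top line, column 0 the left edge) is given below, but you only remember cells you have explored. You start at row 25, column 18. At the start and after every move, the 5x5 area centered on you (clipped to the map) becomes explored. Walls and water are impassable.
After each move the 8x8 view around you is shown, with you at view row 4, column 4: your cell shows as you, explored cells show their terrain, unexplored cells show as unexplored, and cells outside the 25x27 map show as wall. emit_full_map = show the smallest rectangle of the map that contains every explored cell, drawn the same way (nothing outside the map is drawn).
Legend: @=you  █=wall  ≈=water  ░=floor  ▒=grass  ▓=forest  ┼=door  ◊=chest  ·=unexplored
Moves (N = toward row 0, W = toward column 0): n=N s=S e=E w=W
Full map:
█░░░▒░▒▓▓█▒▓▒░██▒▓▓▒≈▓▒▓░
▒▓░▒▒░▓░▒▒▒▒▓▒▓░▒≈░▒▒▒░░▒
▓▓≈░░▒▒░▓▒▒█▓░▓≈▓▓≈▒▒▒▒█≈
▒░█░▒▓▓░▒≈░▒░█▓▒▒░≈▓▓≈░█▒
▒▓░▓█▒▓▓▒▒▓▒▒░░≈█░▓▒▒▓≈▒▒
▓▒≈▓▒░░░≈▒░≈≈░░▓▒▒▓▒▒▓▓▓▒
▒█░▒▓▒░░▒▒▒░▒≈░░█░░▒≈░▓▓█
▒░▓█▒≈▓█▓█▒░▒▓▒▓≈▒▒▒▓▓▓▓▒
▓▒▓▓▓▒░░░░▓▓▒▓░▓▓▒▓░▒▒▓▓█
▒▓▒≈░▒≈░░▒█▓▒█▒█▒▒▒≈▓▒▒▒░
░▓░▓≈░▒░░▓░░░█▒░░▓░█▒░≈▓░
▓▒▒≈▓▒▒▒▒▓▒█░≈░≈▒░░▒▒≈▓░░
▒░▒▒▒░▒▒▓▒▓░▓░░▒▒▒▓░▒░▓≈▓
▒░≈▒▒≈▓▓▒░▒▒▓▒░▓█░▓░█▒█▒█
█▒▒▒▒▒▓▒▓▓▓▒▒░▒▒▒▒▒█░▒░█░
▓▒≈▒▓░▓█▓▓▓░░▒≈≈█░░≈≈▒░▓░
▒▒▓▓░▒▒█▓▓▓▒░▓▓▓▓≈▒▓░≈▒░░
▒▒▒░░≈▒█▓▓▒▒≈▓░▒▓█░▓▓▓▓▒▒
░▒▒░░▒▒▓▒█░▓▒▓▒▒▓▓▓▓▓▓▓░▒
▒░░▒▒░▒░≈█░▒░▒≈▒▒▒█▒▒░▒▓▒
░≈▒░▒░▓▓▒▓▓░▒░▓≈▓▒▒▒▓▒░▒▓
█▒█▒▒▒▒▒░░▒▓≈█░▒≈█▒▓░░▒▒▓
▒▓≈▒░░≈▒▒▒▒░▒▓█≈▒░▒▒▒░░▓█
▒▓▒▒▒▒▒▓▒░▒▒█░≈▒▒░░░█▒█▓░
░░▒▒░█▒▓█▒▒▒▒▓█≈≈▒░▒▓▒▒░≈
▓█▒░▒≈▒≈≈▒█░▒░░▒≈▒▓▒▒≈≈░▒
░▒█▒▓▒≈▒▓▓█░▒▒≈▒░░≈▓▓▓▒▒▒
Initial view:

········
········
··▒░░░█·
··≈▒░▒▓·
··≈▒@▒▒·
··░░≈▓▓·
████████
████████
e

········
········
·▒░░░█▒·
·≈▒░▒▓▒·
·≈▒▓@▒≈·
·░░≈▓▓▓·
████████
████████

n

········
········
··░▒▒▒░·
·▒░░░█▒·
·≈▒░@▓▒·
·≈▒▓▒▒≈·
·░░≈▓▓▓·
████████

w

········
········
··▒░▒▒▒░
··▒░░░█▒
··≈▒@▒▓▒
··≈▒▓▒▒≈
··░░≈▓▓▓
████████

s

········
··▒░▒▒▒░
··▒░░░█▒
··≈▒░▒▓▒
··≈▒@▒▒≈
··░░≈▓▓▓
████████
████████

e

········
·▒░▒▒▒░·
·▒░░░█▒·
·≈▒░▒▓▒·
·≈▒▓@▒≈·
·░░≈▓▓▓·
████████
████████

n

········
········
·▒░▒▒▒░·
·▒░░░█▒·
·≈▒░@▓▒·
·≈▒▓▒▒≈·
·░░≈▓▓▓·
████████

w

········
········
··▒░▒▒▒░
··▒░░░█▒
··≈▒@▒▓▒
··≈▒▓▒▒≈
··░░≈▓▓▓
████████

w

········
········
··≈▒░▒▒▒
··▒▒░░░█
··≈≈@░▒▓
··▒≈▒▓▒▒
··▒░░≈▓▓
████████

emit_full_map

≈▒░▒▒▒░
▒▒░░░█▒
≈≈@░▒▓▒
▒≈▒▓▒▒≈
▒░░≈▓▓▓

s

········
··≈▒░▒▒▒
··▒▒░░░█
··≈≈▒░▒▓
··▒≈@▓▒▒
··▒░░≈▓▓
████████
████████

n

········
········
··≈▒░▒▒▒
··▒▒░░░█
··≈≈@░▒▓
··▒≈▒▓▒▒
··▒░░≈▓▓
████████

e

········
········
·≈▒░▒▒▒░
·▒▒░░░█▒
·≈≈▒@▒▓▒
·▒≈▒▓▒▒≈
·▒░░≈▓▓▓
████████

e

········
········
≈▒░▒▒▒░·
▒▒░░░█▒·
≈≈▒░@▓▒·
▒≈▒▓▒▒≈·
▒░░≈▓▓▓·
████████

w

········
········
·≈▒░▒▒▒░
·▒▒░░░█▒
·≈≈▒@▒▓▒
·▒≈▒▓▒▒≈
·▒░░≈▓▓▓
████████
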